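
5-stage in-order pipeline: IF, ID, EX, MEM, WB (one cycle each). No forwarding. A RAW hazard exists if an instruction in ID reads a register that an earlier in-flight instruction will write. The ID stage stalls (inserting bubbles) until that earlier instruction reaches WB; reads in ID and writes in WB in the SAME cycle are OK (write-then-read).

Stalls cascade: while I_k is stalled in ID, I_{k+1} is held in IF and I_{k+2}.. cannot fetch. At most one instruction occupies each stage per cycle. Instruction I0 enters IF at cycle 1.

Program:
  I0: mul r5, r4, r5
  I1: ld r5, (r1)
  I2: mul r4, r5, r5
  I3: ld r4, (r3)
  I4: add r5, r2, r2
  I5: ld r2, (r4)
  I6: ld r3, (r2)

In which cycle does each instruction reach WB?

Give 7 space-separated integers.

Answer: 5 6 9 10 11 13 16

Derivation:
I0 mul r5 <- r4,r5: IF@1 ID@2 stall=0 (-) EX@3 MEM@4 WB@5
I1 ld r5 <- r1: IF@2 ID@3 stall=0 (-) EX@4 MEM@5 WB@6
I2 mul r4 <- r5,r5: IF@3 ID@4 stall=2 (RAW on I1.r5 (WB@6)) EX@7 MEM@8 WB@9
I3 ld r4 <- r3: IF@4 ID@7 stall=0 (-) EX@8 MEM@9 WB@10
I4 add r5 <- r2,r2: IF@7 ID@8 stall=0 (-) EX@9 MEM@10 WB@11
I5 ld r2 <- r4: IF@8 ID@9 stall=1 (RAW on I3.r4 (WB@10)) EX@11 MEM@12 WB@13
I6 ld r3 <- r2: IF@9 ID@11 stall=2 (RAW on I5.r2 (WB@13)) EX@14 MEM@15 WB@16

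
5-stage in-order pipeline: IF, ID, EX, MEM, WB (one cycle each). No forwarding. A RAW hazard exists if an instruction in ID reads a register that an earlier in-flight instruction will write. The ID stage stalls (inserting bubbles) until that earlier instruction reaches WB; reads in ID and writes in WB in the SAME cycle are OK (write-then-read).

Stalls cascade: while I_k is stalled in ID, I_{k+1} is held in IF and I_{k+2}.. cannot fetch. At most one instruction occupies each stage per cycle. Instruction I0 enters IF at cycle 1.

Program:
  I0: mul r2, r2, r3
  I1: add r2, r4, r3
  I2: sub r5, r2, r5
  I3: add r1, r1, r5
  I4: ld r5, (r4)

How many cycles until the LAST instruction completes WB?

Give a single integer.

Answer: 13

Derivation:
I0 mul r2 <- r2,r3: IF@1 ID@2 stall=0 (-) EX@3 MEM@4 WB@5
I1 add r2 <- r4,r3: IF@2 ID@3 stall=0 (-) EX@4 MEM@5 WB@6
I2 sub r5 <- r2,r5: IF@3 ID@4 stall=2 (RAW on I1.r2 (WB@6)) EX@7 MEM@8 WB@9
I3 add r1 <- r1,r5: IF@4 ID@7 stall=2 (RAW on I2.r5 (WB@9)) EX@10 MEM@11 WB@12
I4 ld r5 <- r4: IF@7 ID@10 stall=0 (-) EX@11 MEM@12 WB@13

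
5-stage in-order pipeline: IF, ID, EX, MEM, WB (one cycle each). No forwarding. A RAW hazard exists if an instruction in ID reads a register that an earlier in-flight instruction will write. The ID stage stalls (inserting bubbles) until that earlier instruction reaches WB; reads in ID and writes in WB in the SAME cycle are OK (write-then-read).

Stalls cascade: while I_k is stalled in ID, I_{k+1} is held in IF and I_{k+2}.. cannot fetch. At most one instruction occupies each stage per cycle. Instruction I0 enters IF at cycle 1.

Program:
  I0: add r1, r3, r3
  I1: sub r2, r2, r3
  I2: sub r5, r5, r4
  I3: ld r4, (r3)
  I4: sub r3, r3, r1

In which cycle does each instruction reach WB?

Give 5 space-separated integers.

Answer: 5 6 7 8 9

Derivation:
I0 add r1 <- r3,r3: IF@1 ID@2 stall=0 (-) EX@3 MEM@4 WB@5
I1 sub r2 <- r2,r3: IF@2 ID@3 stall=0 (-) EX@4 MEM@5 WB@6
I2 sub r5 <- r5,r4: IF@3 ID@4 stall=0 (-) EX@5 MEM@6 WB@7
I3 ld r4 <- r3: IF@4 ID@5 stall=0 (-) EX@6 MEM@7 WB@8
I4 sub r3 <- r3,r1: IF@5 ID@6 stall=0 (-) EX@7 MEM@8 WB@9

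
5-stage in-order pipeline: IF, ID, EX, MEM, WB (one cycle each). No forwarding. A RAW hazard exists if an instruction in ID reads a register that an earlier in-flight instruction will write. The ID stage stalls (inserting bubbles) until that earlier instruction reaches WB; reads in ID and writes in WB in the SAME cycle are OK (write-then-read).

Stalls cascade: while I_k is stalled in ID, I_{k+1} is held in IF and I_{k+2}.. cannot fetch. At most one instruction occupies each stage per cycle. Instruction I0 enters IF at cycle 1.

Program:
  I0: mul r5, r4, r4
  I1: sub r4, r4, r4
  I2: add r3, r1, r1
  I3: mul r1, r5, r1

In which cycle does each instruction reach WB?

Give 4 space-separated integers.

Answer: 5 6 7 8

Derivation:
I0 mul r5 <- r4,r4: IF@1 ID@2 stall=0 (-) EX@3 MEM@4 WB@5
I1 sub r4 <- r4,r4: IF@2 ID@3 stall=0 (-) EX@4 MEM@5 WB@6
I2 add r3 <- r1,r1: IF@3 ID@4 stall=0 (-) EX@5 MEM@6 WB@7
I3 mul r1 <- r5,r1: IF@4 ID@5 stall=0 (-) EX@6 MEM@7 WB@8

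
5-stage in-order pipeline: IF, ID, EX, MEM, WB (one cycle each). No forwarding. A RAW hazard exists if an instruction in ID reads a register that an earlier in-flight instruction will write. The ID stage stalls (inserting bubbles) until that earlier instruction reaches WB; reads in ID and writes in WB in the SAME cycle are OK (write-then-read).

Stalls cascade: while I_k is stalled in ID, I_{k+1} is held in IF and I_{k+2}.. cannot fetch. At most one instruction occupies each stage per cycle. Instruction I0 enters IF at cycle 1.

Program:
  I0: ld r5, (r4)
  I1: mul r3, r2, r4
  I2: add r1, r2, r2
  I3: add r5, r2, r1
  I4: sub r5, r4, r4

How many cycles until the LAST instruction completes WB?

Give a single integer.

I0 ld r5 <- r4: IF@1 ID@2 stall=0 (-) EX@3 MEM@4 WB@5
I1 mul r3 <- r2,r4: IF@2 ID@3 stall=0 (-) EX@4 MEM@5 WB@6
I2 add r1 <- r2,r2: IF@3 ID@4 stall=0 (-) EX@5 MEM@6 WB@7
I3 add r5 <- r2,r1: IF@4 ID@5 stall=2 (RAW on I2.r1 (WB@7)) EX@8 MEM@9 WB@10
I4 sub r5 <- r4,r4: IF@5 ID@8 stall=0 (-) EX@9 MEM@10 WB@11

Answer: 11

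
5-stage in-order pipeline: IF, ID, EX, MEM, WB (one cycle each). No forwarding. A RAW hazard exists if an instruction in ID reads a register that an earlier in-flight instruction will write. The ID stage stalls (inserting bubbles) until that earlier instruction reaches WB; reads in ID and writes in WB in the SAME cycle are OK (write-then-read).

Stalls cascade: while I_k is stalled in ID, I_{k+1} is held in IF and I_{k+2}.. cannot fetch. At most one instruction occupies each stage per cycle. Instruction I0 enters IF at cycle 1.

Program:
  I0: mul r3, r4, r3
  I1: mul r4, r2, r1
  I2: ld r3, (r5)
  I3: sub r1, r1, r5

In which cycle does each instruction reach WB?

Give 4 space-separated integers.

Answer: 5 6 7 8

Derivation:
I0 mul r3 <- r4,r3: IF@1 ID@2 stall=0 (-) EX@3 MEM@4 WB@5
I1 mul r4 <- r2,r1: IF@2 ID@3 stall=0 (-) EX@4 MEM@5 WB@6
I2 ld r3 <- r5: IF@3 ID@4 stall=0 (-) EX@5 MEM@6 WB@7
I3 sub r1 <- r1,r5: IF@4 ID@5 stall=0 (-) EX@6 MEM@7 WB@8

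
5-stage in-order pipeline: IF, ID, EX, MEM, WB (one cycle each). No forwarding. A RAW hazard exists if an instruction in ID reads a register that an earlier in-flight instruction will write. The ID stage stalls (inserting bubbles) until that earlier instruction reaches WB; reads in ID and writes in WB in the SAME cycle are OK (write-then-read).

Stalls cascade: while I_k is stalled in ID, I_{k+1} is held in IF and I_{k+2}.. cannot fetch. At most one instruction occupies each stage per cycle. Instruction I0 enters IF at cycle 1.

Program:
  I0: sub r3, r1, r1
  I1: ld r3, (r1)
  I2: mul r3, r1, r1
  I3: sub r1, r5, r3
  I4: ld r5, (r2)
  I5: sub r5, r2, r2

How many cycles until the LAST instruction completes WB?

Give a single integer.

Answer: 12

Derivation:
I0 sub r3 <- r1,r1: IF@1 ID@2 stall=0 (-) EX@3 MEM@4 WB@5
I1 ld r3 <- r1: IF@2 ID@3 stall=0 (-) EX@4 MEM@5 WB@6
I2 mul r3 <- r1,r1: IF@3 ID@4 stall=0 (-) EX@5 MEM@6 WB@7
I3 sub r1 <- r5,r3: IF@4 ID@5 stall=2 (RAW on I2.r3 (WB@7)) EX@8 MEM@9 WB@10
I4 ld r5 <- r2: IF@5 ID@8 stall=0 (-) EX@9 MEM@10 WB@11
I5 sub r5 <- r2,r2: IF@8 ID@9 stall=0 (-) EX@10 MEM@11 WB@12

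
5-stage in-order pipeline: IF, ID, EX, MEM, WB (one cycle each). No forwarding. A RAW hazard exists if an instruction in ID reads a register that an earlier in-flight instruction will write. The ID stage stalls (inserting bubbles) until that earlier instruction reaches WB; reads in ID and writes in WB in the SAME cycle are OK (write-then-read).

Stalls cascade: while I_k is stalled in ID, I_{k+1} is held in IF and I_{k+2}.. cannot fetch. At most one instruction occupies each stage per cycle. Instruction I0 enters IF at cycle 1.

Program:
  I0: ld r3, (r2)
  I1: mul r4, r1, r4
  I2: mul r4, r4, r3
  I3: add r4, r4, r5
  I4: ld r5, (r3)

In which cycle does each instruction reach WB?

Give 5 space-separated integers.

Answer: 5 6 9 12 13

Derivation:
I0 ld r3 <- r2: IF@1 ID@2 stall=0 (-) EX@3 MEM@4 WB@5
I1 mul r4 <- r1,r4: IF@2 ID@3 stall=0 (-) EX@4 MEM@5 WB@6
I2 mul r4 <- r4,r3: IF@3 ID@4 stall=2 (RAW on I1.r4 (WB@6)) EX@7 MEM@8 WB@9
I3 add r4 <- r4,r5: IF@4 ID@7 stall=2 (RAW on I2.r4 (WB@9)) EX@10 MEM@11 WB@12
I4 ld r5 <- r3: IF@7 ID@10 stall=0 (-) EX@11 MEM@12 WB@13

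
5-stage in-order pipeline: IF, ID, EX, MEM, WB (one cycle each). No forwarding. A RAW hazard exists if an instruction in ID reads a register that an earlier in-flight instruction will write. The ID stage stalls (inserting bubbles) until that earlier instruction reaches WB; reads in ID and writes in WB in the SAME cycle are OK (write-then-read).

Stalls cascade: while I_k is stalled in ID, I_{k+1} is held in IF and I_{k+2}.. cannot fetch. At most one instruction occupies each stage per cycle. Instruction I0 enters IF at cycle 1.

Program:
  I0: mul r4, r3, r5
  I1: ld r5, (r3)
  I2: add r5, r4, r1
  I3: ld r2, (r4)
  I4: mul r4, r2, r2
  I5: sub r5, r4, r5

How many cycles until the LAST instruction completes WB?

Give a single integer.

I0 mul r4 <- r3,r5: IF@1 ID@2 stall=0 (-) EX@3 MEM@4 WB@5
I1 ld r5 <- r3: IF@2 ID@3 stall=0 (-) EX@4 MEM@5 WB@6
I2 add r5 <- r4,r1: IF@3 ID@4 stall=1 (RAW on I0.r4 (WB@5)) EX@6 MEM@7 WB@8
I3 ld r2 <- r4: IF@4 ID@6 stall=0 (-) EX@7 MEM@8 WB@9
I4 mul r4 <- r2,r2: IF@6 ID@7 stall=2 (RAW on I3.r2 (WB@9)) EX@10 MEM@11 WB@12
I5 sub r5 <- r4,r5: IF@7 ID@10 stall=2 (RAW on I4.r4 (WB@12)) EX@13 MEM@14 WB@15

Answer: 15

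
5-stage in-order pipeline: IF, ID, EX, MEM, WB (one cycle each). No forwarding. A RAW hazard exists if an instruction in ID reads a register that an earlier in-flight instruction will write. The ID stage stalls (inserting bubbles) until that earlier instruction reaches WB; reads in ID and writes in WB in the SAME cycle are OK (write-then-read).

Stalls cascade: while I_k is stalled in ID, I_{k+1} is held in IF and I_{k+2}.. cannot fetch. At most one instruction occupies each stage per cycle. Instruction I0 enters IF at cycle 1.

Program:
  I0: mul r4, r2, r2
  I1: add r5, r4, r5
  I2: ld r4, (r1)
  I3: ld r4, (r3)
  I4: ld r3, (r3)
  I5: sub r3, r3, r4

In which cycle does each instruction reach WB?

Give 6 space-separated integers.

Answer: 5 8 9 10 11 14

Derivation:
I0 mul r4 <- r2,r2: IF@1 ID@2 stall=0 (-) EX@3 MEM@4 WB@5
I1 add r5 <- r4,r5: IF@2 ID@3 stall=2 (RAW on I0.r4 (WB@5)) EX@6 MEM@7 WB@8
I2 ld r4 <- r1: IF@3 ID@6 stall=0 (-) EX@7 MEM@8 WB@9
I3 ld r4 <- r3: IF@6 ID@7 stall=0 (-) EX@8 MEM@9 WB@10
I4 ld r3 <- r3: IF@7 ID@8 stall=0 (-) EX@9 MEM@10 WB@11
I5 sub r3 <- r3,r4: IF@8 ID@9 stall=2 (RAW on I4.r3 (WB@11)) EX@12 MEM@13 WB@14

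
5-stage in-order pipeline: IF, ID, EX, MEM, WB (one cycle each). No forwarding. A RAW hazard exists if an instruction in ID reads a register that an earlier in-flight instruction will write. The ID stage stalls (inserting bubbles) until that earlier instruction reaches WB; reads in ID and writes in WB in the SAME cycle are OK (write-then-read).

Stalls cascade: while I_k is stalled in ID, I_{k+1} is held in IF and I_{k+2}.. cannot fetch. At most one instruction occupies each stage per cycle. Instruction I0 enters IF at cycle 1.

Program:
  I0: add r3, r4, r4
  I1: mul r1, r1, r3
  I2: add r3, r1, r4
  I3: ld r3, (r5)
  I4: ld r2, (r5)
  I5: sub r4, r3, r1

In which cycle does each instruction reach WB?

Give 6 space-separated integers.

I0 add r3 <- r4,r4: IF@1 ID@2 stall=0 (-) EX@3 MEM@4 WB@5
I1 mul r1 <- r1,r3: IF@2 ID@3 stall=2 (RAW on I0.r3 (WB@5)) EX@6 MEM@7 WB@8
I2 add r3 <- r1,r4: IF@3 ID@6 stall=2 (RAW on I1.r1 (WB@8)) EX@9 MEM@10 WB@11
I3 ld r3 <- r5: IF@6 ID@9 stall=0 (-) EX@10 MEM@11 WB@12
I4 ld r2 <- r5: IF@9 ID@10 stall=0 (-) EX@11 MEM@12 WB@13
I5 sub r4 <- r3,r1: IF@10 ID@11 stall=1 (RAW on I3.r3 (WB@12)) EX@13 MEM@14 WB@15

Answer: 5 8 11 12 13 15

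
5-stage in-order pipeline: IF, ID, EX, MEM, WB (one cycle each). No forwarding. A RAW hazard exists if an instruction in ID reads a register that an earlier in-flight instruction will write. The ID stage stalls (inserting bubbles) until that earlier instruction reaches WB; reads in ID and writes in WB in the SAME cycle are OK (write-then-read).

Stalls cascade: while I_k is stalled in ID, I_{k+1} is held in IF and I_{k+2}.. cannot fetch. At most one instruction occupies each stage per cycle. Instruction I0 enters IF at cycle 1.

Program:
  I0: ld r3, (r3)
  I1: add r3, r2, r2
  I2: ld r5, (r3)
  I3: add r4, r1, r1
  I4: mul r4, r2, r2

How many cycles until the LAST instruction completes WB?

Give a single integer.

Answer: 11

Derivation:
I0 ld r3 <- r3: IF@1 ID@2 stall=0 (-) EX@3 MEM@4 WB@5
I1 add r3 <- r2,r2: IF@2 ID@3 stall=0 (-) EX@4 MEM@5 WB@6
I2 ld r5 <- r3: IF@3 ID@4 stall=2 (RAW on I1.r3 (WB@6)) EX@7 MEM@8 WB@9
I3 add r4 <- r1,r1: IF@4 ID@7 stall=0 (-) EX@8 MEM@9 WB@10
I4 mul r4 <- r2,r2: IF@7 ID@8 stall=0 (-) EX@9 MEM@10 WB@11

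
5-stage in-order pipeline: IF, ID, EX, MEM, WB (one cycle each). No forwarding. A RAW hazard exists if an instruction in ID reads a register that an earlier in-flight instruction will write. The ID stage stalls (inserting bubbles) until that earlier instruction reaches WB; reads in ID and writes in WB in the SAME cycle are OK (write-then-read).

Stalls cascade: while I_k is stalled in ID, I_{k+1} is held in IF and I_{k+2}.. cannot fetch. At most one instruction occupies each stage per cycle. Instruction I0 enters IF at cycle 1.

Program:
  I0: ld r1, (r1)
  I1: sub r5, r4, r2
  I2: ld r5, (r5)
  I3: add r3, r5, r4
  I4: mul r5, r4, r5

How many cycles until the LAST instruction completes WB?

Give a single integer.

Answer: 13

Derivation:
I0 ld r1 <- r1: IF@1 ID@2 stall=0 (-) EX@3 MEM@4 WB@5
I1 sub r5 <- r4,r2: IF@2 ID@3 stall=0 (-) EX@4 MEM@5 WB@6
I2 ld r5 <- r5: IF@3 ID@4 stall=2 (RAW on I1.r5 (WB@6)) EX@7 MEM@8 WB@9
I3 add r3 <- r5,r4: IF@4 ID@7 stall=2 (RAW on I2.r5 (WB@9)) EX@10 MEM@11 WB@12
I4 mul r5 <- r4,r5: IF@7 ID@10 stall=0 (-) EX@11 MEM@12 WB@13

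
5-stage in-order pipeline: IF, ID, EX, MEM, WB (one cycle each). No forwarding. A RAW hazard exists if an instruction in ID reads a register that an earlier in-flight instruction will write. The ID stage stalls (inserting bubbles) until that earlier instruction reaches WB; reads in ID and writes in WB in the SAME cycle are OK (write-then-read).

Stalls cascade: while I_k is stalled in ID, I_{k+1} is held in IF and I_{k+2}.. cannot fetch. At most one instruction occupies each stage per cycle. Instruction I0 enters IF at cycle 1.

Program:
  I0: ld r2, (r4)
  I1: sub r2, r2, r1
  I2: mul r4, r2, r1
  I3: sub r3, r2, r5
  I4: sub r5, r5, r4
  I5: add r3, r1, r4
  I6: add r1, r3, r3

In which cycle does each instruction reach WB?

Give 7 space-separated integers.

Answer: 5 8 11 12 14 15 18

Derivation:
I0 ld r2 <- r4: IF@1 ID@2 stall=0 (-) EX@3 MEM@4 WB@5
I1 sub r2 <- r2,r1: IF@2 ID@3 stall=2 (RAW on I0.r2 (WB@5)) EX@6 MEM@7 WB@8
I2 mul r4 <- r2,r1: IF@3 ID@6 stall=2 (RAW on I1.r2 (WB@8)) EX@9 MEM@10 WB@11
I3 sub r3 <- r2,r5: IF@6 ID@9 stall=0 (-) EX@10 MEM@11 WB@12
I4 sub r5 <- r5,r4: IF@9 ID@10 stall=1 (RAW on I2.r4 (WB@11)) EX@12 MEM@13 WB@14
I5 add r3 <- r1,r4: IF@10 ID@12 stall=0 (-) EX@13 MEM@14 WB@15
I6 add r1 <- r3,r3: IF@12 ID@13 stall=2 (RAW on I5.r3 (WB@15)) EX@16 MEM@17 WB@18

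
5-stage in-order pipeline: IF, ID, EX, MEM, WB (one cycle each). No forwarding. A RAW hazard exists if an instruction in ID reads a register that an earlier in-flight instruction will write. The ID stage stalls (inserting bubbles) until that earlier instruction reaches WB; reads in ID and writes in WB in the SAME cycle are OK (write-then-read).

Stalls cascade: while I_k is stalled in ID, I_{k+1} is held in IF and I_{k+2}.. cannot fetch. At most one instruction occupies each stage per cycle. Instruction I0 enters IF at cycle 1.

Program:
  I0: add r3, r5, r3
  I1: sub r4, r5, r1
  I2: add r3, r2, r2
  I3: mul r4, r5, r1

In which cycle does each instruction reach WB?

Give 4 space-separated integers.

Answer: 5 6 7 8

Derivation:
I0 add r3 <- r5,r3: IF@1 ID@2 stall=0 (-) EX@3 MEM@4 WB@5
I1 sub r4 <- r5,r1: IF@2 ID@3 stall=0 (-) EX@4 MEM@5 WB@6
I2 add r3 <- r2,r2: IF@3 ID@4 stall=0 (-) EX@5 MEM@6 WB@7
I3 mul r4 <- r5,r1: IF@4 ID@5 stall=0 (-) EX@6 MEM@7 WB@8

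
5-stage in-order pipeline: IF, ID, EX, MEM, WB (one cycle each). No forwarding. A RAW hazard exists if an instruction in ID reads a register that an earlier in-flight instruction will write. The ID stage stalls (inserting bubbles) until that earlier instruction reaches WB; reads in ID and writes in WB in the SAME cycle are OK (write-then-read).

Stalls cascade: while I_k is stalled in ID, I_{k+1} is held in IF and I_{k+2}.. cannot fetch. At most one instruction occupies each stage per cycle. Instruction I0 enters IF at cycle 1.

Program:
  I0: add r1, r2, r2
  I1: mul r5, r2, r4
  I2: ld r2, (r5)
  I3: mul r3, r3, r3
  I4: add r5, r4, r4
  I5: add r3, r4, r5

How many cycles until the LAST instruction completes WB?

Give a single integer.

Answer: 14

Derivation:
I0 add r1 <- r2,r2: IF@1 ID@2 stall=0 (-) EX@3 MEM@4 WB@5
I1 mul r5 <- r2,r4: IF@2 ID@3 stall=0 (-) EX@4 MEM@5 WB@6
I2 ld r2 <- r5: IF@3 ID@4 stall=2 (RAW on I1.r5 (WB@6)) EX@7 MEM@8 WB@9
I3 mul r3 <- r3,r3: IF@4 ID@7 stall=0 (-) EX@8 MEM@9 WB@10
I4 add r5 <- r4,r4: IF@7 ID@8 stall=0 (-) EX@9 MEM@10 WB@11
I5 add r3 <- r4,r5: IF@8 ID@9 stall=2 (RAW on I4.r5 (WB@11)) EX@12 MEM@13 WB@14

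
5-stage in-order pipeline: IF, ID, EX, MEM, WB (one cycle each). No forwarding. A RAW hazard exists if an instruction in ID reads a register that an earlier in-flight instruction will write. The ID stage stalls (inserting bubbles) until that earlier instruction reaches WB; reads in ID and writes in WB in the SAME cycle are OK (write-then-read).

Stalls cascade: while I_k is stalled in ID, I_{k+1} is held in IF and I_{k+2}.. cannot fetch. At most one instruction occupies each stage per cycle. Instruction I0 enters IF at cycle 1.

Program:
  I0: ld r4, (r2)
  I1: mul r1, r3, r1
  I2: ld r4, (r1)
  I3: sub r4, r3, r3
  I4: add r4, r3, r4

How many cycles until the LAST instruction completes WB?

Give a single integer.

Answer: 13

Derivation:
I0 ld r4 <- r2: IF@1 ID@2 stall=0 (-) EX@3 MEM@4 WB@5
I1 mul r1 <- r3,r1: IF@2 ID@3 stall=0 (-) EX@4 MEM@5 WB@6
I2 ld r4 <- r1: IF@3 ID@4 stall=2 (RAW on I1.r1 (WB@6)) EX@7 MEM@8 WB@9
I3 sub r4 <- r3,r3: IF@4 ID@7 stall=0 (-) EX@8 MEM@9 WB@10
I4 add r4 <- r3,r4: IF@7 ID@8 stall=2 (RAW on I3.r4 (WB@10)) EX@11 MEM@12 WB@13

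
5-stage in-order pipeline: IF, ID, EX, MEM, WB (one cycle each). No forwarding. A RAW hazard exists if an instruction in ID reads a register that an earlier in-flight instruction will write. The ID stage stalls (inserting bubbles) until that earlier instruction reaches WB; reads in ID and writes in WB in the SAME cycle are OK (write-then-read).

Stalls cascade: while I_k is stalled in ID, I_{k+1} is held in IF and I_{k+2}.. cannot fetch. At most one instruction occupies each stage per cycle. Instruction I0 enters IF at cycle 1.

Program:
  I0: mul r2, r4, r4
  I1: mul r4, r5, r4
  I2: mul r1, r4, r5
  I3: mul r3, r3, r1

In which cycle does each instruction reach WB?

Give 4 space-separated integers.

Answer: 5 6 9 12

Derivation:
I0 mul r2 <- r4,r4: IF@1 ID@2 stall=0 (-) EX@3 MEM@4 WB@5
I1 mul r4 <- r5,r4: IF@2 ID@3 stall=0 (-) EX@4 MEM@5 WB@6
I2 mul r1 <- r4,r5: IF@3 ID@4 stall=2 (RAW on I1.r4 (WB@6)) EX@7 MEM@8 WB@9
I3 mul r3 <- r3,r1: IF@4 ID@7 stall=2 (RAW on I2.r1 (WB@9)) EX@10 MEM@11 WB@12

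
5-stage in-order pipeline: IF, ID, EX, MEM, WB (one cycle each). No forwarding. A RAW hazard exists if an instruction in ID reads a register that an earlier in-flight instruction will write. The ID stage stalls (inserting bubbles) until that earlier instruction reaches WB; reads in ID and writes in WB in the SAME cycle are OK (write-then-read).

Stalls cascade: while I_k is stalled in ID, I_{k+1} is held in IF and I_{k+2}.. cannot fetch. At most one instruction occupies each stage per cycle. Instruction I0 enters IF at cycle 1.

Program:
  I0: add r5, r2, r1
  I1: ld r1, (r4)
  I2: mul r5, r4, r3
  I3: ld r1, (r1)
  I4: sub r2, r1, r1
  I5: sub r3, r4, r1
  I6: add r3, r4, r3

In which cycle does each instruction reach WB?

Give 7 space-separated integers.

I0 add r5 <- r2,r1: IF@1 ID@2 stall=0 (-) EX@3 MEM@4 WB@5
I1 ld r1 <- r4: IF@2 ID@3 stall=0 (-) EX@4 MEM@5 WB@6
I2 mul r5 <- r4,r3: IF@3 ID@4 stall=0 (-) EX@5 MEM@6 WB@7
I3 ld r1 <- r1: IF@4 ID@5 stall=1 (RAW on I1.r1 (WB@6)) EX@7 MEM@8 WB@9
I4 sub r2 <- r1,r1: IF@5 ID@7 stall=2 (RAW on I3.r1 (WB@9)) EX@10 MEM@11 WB@12
I5 sub r3 <- r4,r1: IF@7 ID@10 stall=0 (-) EX@11 MEM@12 WB@13
I6 add r3 <- r4,r3: IF@10 ID@11 stall=2 (RAW on I5.r3 (WB@13)) EX@14 MEM@15 WB@16

Answer: 5 6 7 9 12 13 16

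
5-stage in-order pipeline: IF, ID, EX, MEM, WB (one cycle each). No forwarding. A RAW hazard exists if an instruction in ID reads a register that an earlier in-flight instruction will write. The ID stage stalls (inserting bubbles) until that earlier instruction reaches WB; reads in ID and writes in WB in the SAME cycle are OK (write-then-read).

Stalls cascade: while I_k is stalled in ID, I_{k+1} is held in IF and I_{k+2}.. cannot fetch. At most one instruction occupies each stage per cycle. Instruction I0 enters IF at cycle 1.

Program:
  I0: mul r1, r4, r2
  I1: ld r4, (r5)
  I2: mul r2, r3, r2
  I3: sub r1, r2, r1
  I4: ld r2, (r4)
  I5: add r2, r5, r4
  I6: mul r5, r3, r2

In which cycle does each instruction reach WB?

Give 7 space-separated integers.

I0 mul r1 <- r4,r2: IF@1 ID@2 stall=0 (-) EX@3 MEM@4 WB@5
I1 ld r4 <- r5: IF@2 ID@3 stall=0 (-) EX@4 MEM@5 WB@6
I2 mul r2 <- r3,r2: IF@3 ID@4 stall=0 (-) EX@5 MEM@6 WB@7
I3 sub r1 <- r2,r1: IF@4 ID@5 stall=2 (RAW on I2.r2 (WB@7)) EX@8 MEM@9 WB@10
I4 ld r2 <- r4: IF@5 ID@8 stall=0 (-) EX@9 MEM@10 WB@11
I5 add r2 <- r5,r4: IF@8 ID@9 stall=0 (-) EX@10 MEM@11 WB@12
I6 mul r5 <- r3,r2: IF@9 ID@10 stall=2 (RAW on I5.r2 (WB@12)) EX@13 MEM@14 WB@15

Answer: 5 6 7 10 11 12 15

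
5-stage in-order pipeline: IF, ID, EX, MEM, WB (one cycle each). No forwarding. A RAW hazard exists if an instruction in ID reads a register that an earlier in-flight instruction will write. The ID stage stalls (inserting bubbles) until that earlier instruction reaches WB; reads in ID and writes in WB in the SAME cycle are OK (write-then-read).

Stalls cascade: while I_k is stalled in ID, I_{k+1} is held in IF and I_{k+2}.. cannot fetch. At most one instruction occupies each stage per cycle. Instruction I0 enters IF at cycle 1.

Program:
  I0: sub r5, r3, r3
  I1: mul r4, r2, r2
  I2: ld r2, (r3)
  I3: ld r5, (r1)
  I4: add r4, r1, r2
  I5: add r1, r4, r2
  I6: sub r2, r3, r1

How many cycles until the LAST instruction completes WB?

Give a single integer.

I0 sub r5 <- r3,r3: IF@1 ID@2 stall=0 (-) EX@3 MEM@4 WB@5
I1 mul r4 <- r2,r2: IF@2 ID@3 stall=0 (-) EX@4 MEM@5 WB@6
I2 ld r2 <- r3: IF@3 ID@4 stall=0 (-) EX@5 MEM@6 WB@7
I3 ld r5 <- r1: IF@4 ID@5 stall=0 (-) EX@6 MEM@7 WB@8
I4 add r4 <- r1,r2: IF@5 ID@6 stall=1 (RAW on I2.r2 (WB@7)) EX@8 MEM@9 WB@10
I5 add r1 <- r4,r2: IF@6 ID@8 stall=2 (RAW on I4.r4 (WB@10)) EX@11 MEM@12 WB@13
I6 sub r2 <- r3,r1: IF@8 ID@11 stall=2 (RAW on I5.r1 (WB@13)) EX@14 MEM@15 WB@16

Answer: 16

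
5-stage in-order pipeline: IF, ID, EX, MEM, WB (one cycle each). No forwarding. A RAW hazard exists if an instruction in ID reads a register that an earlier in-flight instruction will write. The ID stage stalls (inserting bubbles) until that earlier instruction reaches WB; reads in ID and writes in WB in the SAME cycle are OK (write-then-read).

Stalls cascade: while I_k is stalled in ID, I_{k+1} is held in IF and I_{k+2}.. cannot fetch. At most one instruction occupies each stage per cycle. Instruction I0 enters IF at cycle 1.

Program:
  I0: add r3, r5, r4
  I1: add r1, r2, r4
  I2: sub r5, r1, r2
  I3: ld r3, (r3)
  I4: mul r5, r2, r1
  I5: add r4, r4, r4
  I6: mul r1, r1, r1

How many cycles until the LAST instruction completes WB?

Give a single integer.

Answer: 13

Derivation:
I0 add r3 <- r5,r4: IF@1 ID@2 stall=0 (-) EX@3 MEM@4 WB@5
I1 add r1 <- r2,r4: IF@2 ID@3 stall=0 (-) EX@4 MEM@5 WB@6
I2 sub r5 <- r1,r2: IF@3 ID@4 stall=2 (RAW on I1.r1 (WB@6)) EX@7 MEM@8 WB@9
I3 ld r3 <- r3: IF@4 ID@7 stall=0 (-) EX@8 MEM@9 WB@10
I4 mul r5 <- r2,r1: IF@7 ID@8 stall=0 (-) EX@9 MEM@10 WB@11
I5 add r4 <- r4,r4: IF@8 ID@9 stall=0 (-) EX@10 MEM@11 WB@12
I6 mul r1 <- r1,r1: IF@9 ID@10 stall=0 (-) EX@11 MEM@12 WB@13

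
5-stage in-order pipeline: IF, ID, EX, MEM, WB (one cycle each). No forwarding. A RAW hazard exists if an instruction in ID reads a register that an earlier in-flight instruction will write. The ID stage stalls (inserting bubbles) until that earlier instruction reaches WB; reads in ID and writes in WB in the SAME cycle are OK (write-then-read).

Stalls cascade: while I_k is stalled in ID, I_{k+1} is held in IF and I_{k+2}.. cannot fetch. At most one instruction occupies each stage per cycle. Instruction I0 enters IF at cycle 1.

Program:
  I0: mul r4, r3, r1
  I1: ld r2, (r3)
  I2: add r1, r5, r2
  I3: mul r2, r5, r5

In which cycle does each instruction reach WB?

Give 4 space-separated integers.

Answer: 5 6 9 10

Derivation:
I0 mul r4 <- r3,r1: IF@1 ID@2 stall=0 (-) EX@3 MEM@4 WB@5
I1 ld r2 <- r3: IF@2 ID@3 stall=0 (-) EX@4 MEM@5 WB@6
I2 add r1 <- r5,r2: IF@3 ID@4 stall=2 (RAW on I1.r2 (WB@6)) EX@7 MEM@8 WB@9
I3 mul r2 <- r5,r5: IF@4 ID@7 stall=0 (-) EX@8 MEM@9 WB@10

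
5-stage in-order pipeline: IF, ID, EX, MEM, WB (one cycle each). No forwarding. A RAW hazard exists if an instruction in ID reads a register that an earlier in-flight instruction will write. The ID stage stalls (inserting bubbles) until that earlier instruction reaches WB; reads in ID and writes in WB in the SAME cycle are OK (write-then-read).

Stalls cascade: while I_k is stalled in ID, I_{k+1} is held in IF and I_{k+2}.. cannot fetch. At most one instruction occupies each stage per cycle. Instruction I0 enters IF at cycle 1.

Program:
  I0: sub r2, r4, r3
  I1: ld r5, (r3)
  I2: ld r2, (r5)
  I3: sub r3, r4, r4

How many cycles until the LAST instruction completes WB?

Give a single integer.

I0 sub r2 <- r4,r3: IF@1 ID@2 stall=0 (-) EX@3 MEM@4 WB@5
I1 ld r5 <- r3: IF@2 ID@3 stall=0 (-) EX@4 MEM@5 WB@6
I2 ld r2 <- r5: IF@3 ID@4 stall=2 (RAW on I1.r5 (WB@6)) EX@7 MEM@8 WB@9
I3 sub r3 <- r4,r4: IF@4 ID@7 stall=0 (-) EX@8 MEM@9 WB@10

Answer: 10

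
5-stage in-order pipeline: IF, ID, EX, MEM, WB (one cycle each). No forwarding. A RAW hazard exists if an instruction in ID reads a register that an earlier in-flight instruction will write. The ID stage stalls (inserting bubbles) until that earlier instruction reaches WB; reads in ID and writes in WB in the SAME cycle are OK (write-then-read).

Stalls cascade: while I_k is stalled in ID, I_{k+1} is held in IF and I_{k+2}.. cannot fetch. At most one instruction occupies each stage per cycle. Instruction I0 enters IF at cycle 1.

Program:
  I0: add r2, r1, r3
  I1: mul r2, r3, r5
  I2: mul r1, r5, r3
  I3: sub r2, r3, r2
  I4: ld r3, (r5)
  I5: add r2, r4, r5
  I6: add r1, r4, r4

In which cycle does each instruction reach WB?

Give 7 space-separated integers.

I0 add r2 <- r1,r3: IF@1 ID@2 stall=0 (-) EX@3 MEM@4 WB@5
I1 mul r2 <- r3,r5: IF@2 ID@3 stall=0 (-) EX@4 MEM@5 WB@6
I2 mul r1 <- r5,r3: IF@3 ID@4 stall=0 (-) EX@5 MEM@6 WB@7
I3 sub r2 <- r3,r2: IF@4 ID@5 stall=1 (RAW on I1.r2 (WB@6)) EX@7 MEM@8 WB@9
I4 ld r3 <- r5: IF@5 ID@7 stall=0 (-) EX@8 MEM@9 WB@10
I5 add r2 <- r4,r5: IF@7 ID@8 stall=0 (-) EX@9 MEM@10 WB@11
I6 add r1 <- r4,r4: IF@8 ID@9 stall=0 (-) EX@10 MEM@11 WB@12

Answer: 5 6 7 9 10 11 12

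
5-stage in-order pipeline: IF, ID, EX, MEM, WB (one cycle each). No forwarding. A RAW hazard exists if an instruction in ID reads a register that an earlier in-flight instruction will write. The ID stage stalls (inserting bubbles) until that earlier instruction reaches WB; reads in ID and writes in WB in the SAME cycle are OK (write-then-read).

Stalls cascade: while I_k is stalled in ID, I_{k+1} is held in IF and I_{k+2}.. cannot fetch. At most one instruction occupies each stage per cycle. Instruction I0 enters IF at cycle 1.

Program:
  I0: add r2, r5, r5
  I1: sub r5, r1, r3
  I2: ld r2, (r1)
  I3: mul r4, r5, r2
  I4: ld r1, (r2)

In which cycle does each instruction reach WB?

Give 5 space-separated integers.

Answer: 5 6 7 10 11

Derivation:
I0 add r2 <- r5,r5: IF@1 ID@2 stall=0 (-) EX@3 MEM@4 WB@5
I1 sub r5 <- r1,r3: IF@2 ID@3 stall=0 (-) EX@4 MEM@5 WB@6
I2 ld r2 <- r1: IF@3 ID@4 stall=0 (-) EX@5 MEM@6 WB@7
I3 mul r4 <- r5,r2: IF@4 ID@5 stall=2 (RAW on I2.r2 (WB@7)) EX@8 MEM@9 WB@10
I4 ld r1 <- r2: IF@5 ID@8 stall=0 (-) EX@9 MEM@10 WB@11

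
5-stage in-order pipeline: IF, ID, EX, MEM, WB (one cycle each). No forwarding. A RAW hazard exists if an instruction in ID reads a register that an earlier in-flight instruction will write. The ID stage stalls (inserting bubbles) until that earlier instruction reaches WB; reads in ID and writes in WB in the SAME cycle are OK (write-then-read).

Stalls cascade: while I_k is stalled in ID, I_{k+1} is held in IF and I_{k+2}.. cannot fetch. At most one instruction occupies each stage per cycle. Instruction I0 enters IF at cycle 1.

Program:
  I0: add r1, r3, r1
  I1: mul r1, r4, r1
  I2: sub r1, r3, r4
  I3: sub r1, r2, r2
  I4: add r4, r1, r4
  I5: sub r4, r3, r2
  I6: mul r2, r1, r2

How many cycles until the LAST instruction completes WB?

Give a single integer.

Answer: 15

Derivation:
I0 add r1 <- r3,r1: IF@1 ID@2 stall=0 (-) EX@3 MEM@4 WB@5
I1 mul r1 <- r4,r1: IF@2 ID@3 stall=2 (RAW on I0.r1 (WB@5)) EX@6 MEM@7 WB@8
I2 sub r1 <- r3,r4: IF@3 ID@6 stall=0 (-) EX@7 MEM@8 WB@9
I3 sub r1 <- r2,r2: IF@6 ID@7 stall=0 (-) EX@8 MEM@9 WB@10
I4 add r4 <- r1,r4: IF@7 ID@8 stall=2 (RAW on I3.r1 (WB@10)) EX@11 MEM@12 WB@13
I5 sub r4 <- r3,r2: IF@8 ID@11 stall=0 (-) EX@12 MEM@13 WB@14
I6 mul r2 <- r1,r2: IF@11 ID@12 stall=0 (-) EX@13 MEM@14 WB@15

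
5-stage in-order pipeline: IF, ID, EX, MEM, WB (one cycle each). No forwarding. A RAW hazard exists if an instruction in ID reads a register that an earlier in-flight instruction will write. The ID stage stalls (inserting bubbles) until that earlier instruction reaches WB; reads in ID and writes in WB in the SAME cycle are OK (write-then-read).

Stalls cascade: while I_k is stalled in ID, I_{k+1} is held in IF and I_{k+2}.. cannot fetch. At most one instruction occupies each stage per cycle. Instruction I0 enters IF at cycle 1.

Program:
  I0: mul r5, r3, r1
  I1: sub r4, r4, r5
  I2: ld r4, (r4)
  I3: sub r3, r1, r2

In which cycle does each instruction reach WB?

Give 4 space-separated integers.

Answer: 5 8 11 12

Derivation:
I0 mul r5 <- r3,r1: IF@1 ID@2 stall=0 (-) EX@3 MEM@4 WB@5
I1 sub r4 <- r4,r5: IF@2 ID@3 stall=2 (RAW on I0.r5 (WB@5)) EX@6 MEM@7 WB@8
I2 ld r4 <- r4: IF@3 ID@6 stall=2 (RAW on I1.r4 (WB@8)) EX@9 MEM@10 WB@11
I3 sub r3 <- r1,r2: IF@6 ID@9 stall=0 (-) EX@10 MEM@11 WB@12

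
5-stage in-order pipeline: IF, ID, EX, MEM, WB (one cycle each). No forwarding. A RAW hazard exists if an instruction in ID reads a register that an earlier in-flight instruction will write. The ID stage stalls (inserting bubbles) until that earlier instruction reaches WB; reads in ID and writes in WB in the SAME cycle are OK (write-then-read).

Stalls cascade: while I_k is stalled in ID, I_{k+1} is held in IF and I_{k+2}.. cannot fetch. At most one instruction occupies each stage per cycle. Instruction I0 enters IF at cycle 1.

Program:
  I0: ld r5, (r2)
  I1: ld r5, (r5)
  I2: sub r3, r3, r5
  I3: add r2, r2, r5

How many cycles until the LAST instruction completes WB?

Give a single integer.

I0 ld r5 <- r2: IF@1 ID@2 stall=0 (-) EX@3 MEM@4 WB@5
I1 ld r5 <- r5: IF@2 ID@3 stall=2 (RAW on I0.r5 (WB@5)) EX@6 MEM@7 WB@8
I2 sub r3 <- r3,r5: IF@3 ID@6 stall=2 (RAW on I1.r5 (WB@8)) EX@9 MEM@10 WB@11
I3 add r2 <- r2,r5: IF@6 ID@9 stall=0 (-) EX@10 MEM@11 WB@12

Answer: 12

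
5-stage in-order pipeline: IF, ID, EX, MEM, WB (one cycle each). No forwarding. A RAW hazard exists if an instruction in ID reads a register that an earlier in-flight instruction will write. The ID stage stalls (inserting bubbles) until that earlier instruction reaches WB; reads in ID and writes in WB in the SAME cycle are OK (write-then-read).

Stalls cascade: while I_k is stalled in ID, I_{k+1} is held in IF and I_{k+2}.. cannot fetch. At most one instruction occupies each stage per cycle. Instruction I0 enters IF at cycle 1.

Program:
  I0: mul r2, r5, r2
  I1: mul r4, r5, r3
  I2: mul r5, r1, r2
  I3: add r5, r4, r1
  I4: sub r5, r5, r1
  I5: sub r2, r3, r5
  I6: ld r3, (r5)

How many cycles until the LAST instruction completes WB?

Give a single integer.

Answer: 16

Derivation:
I0 mul r2 <- r5,r2: IF@1 ID@2 stall=0 (-) EX@3 MEM@4 WB@5
I1 mul r4 <- r5,r3: IF@2 ID@3 stall=0 (-) EX@4 MEM@5 WB@6
I2 mul r5 <- r1,r2: IF@3 ID@4 stall=1 (RAW on I0.r2 (WB@5)) EX@6 MEM@7 WB@8
I3 add r5 <- r4,r1: IF@4 ID@6 stall=0 (-) EX@7 MEM@8 WB@9
I4 sub r5 <- r5,r1: IF@6 ID@7 stall=2 (RAW on I3.r5 (WB@9)) EX@10 MEM@11 WB@12
I5 sub r2 <- r3,r5: IF@7 ID@10 stall=2 (RAW on I4.r5 (WB@12)) EX@13 MEM@14 WB@15
I6 ld r3 <- r5: IF@10 ID@13 stall=0 (-) EX@14 MEM@15 WB@16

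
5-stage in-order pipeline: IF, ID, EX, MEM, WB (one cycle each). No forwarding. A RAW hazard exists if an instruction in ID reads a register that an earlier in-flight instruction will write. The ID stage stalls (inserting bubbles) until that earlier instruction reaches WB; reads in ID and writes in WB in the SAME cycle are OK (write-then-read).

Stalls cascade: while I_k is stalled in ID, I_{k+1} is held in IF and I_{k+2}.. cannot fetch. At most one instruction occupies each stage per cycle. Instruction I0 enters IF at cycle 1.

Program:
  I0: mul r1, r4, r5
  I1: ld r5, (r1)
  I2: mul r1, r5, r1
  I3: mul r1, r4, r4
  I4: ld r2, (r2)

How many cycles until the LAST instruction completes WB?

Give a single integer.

Answer: 13

Derivation:
I0 mul r1 <- r4,r5: IF@1 ID@2 stall=0 (-) EX@3 MEM@4 WB@5
I1 ld r5 <- r1: IF@2 ID@3 stall=2 (RAW on I0.r1 (WB@5)) EX@6 MEM@7 WB@8
I2 mul r1 <- r5,r1: IF@3 ID@6 stall=2 (RAW on I1.r5 (WB@8)) EX@9 MEM@10 WB@11
I3 mul r1 <- r4,r4: IF@6 ID@9 stall=0 (-) EX@10 MEM@11 WB@12
I4 ld r2 <- r2: IF@9 ID@10 stall=0 (-) EX@11 MEM@12 WB@13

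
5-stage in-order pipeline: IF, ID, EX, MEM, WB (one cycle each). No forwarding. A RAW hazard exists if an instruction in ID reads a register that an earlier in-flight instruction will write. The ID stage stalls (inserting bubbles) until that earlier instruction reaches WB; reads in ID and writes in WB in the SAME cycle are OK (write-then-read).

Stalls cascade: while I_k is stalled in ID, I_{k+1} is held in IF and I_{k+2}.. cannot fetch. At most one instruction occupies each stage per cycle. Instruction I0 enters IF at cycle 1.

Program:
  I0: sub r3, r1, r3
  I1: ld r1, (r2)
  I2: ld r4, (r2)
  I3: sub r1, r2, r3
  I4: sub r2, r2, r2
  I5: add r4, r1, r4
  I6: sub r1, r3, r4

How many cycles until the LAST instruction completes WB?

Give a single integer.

Answer: 14

Derivation:
I0 sub r3 <- r1,r3: IF@1 ID@2 stall=0 (-) EX@3 MEM@4 WB@5
I1 ld r1 <- r2: IF@2 ID@3 stall=0 (-) EX@4 MEM@5 WB@6
I2 ld r4 <- r2: IF@3 ID@4 stall=0 (-) EX@5 MEM@6 WB@7
I3 sub r1 <- r2,r3: IF@4 ID@5 stall=0 (-) EX@6 MEM@7 WB@8
I4 sub r2 <- r2,r2: IF@5 ID@6 stall=0 (-) EX@7 MEM@8 WB@9
I5 add r4 <- r1,r4: IF@6 ID@7 stall=1 (RAW on I3.r1 (WB@8)) EX@9 MEM@10 WB@11
I6 sub r1 <- r3,r4: IF@7 ID@9 stall=2 (RAW on I5.r4 (WB@11)) EX@12 MEM@13 WB@14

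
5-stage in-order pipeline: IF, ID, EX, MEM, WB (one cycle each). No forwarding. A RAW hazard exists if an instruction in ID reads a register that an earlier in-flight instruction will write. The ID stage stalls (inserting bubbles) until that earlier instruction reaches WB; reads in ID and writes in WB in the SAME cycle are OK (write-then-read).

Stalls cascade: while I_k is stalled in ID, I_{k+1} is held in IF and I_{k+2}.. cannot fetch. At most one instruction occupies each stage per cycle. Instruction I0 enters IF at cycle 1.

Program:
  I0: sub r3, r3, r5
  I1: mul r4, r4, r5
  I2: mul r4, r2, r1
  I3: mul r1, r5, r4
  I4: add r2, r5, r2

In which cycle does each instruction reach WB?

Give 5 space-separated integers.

Answer: 5 6 7 10 11

Derivation:
I0 sub r3 <- r3,r5: IF@1 ID@2 stall=0 (-) EX@3 MEM@4 WB@5
I1 mul r4 <- r4,r5: IF@2 ID@3 stall=0 (-) EX@4 MEM@5 WB@6
I2 mul r4 <- r2,r1: IF@3 ID@4 stall=0 (-) EX@5 MEM@6 WB@7
I3 mul r1 <- r5,r4: IF@4 ID@5 stall=2 (RAW on I2.r4 (WB@7)) EX@8 MEM@9 WB@10
I4 add r2 <- r5,r2: IF@5 ID@8 stall=0 (-) EX@9 MEM@10 WB@11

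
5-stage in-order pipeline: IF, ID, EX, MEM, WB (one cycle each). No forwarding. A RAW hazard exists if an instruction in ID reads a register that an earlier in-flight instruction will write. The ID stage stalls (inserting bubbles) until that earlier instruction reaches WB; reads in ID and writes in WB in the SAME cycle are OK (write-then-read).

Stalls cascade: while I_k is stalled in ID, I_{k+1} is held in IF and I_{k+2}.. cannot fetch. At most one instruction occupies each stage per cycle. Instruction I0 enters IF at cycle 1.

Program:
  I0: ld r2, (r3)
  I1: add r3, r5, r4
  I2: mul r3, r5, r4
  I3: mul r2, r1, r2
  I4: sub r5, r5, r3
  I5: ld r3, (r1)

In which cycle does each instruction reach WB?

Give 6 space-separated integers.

Answer: 5 6 7 8 10 11

Derivation:
I0 ld r2 <- r3: IF@1 ID@2 stall=0 (-) EX@3 MEM@4 WB@5
I1 add r3 <- r5,r4: IF@2 ID@3 stall=0 (-) EX@4 MEM@5 WB@6
I2 mul r3 <- r5,r4: IF@3 ID@4 stall=0 (-) EX@5 MEM@6 WB@7
I3 mul r2 <- r1,r2: IF@4 ID@5 stall=0 (-) EX@6 MEM@7 WB@8
I4 sub r5 <- r5,r3: IF@5 ID@6 stall=1 (RAW on I2.r3 (WB@7)) EX@8 MEM@9 WB@10
I5 ld r3 <- r1: IF@6 ID@8 stall=0 (-) EX@9 MEM@10 WB@11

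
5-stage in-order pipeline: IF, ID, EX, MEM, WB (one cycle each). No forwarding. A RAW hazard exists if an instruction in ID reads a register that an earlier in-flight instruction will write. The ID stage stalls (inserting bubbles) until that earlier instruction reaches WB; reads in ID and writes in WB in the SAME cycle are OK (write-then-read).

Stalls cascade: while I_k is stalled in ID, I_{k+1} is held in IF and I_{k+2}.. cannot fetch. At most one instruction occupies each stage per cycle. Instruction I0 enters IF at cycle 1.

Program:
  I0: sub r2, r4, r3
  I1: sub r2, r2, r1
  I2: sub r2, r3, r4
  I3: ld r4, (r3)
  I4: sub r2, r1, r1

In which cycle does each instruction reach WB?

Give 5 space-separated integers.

Answer: 5 8 9 10 11

Derivation:
I0 sub r2 <- r4,r3: IF@1 ID@2 stall=0 (-) EX@3 MEM@4 WB@5
I1 sub r2 <- r2,r1: IF@2 ID@3 stall=2 (RAW on I0.r2 (WB@5)) EX@6 MEM@7 WB@8
I2 sub r2 <- r3,r4: IF@3 ID@6 stall=0 (-) EX@7 MEM@8 WB@9
I3 ld r4 <- r3: IF@6 ID@7 stall=0 (-) EX@8 MEM@9 WB@10
I4 sub r2 <- r1,r1: IF@7 ID@8 stall=0 (-) EX@9 MEM@10 WB@11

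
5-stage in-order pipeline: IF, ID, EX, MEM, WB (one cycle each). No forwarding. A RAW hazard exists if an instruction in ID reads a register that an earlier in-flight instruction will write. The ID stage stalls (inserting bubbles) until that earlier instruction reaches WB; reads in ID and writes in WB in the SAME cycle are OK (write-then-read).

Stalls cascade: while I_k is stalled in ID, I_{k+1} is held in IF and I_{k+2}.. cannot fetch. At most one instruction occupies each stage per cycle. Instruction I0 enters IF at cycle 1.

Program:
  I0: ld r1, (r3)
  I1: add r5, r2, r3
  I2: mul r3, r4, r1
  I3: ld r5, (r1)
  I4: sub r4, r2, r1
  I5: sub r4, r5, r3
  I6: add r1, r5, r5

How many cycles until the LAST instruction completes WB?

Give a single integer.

Answer: 13

Derivation:
I0 ld r1 <- r3: IF@1 ID@2 stall=0 (-) EX@3 MEM@4 WB@5
I1 add r5 <- r2,r3: IF@2 ID@3 stall=0 (-) EX@4 MEM@5 WB@6
I2 mul r3 <- r4,r1: IF@3 ID@4 stall=1 (RAW on I0.r1 (WB@5)) EX@6 MEM@7 WB@8
I3 ld r5 <- r1: IF@4 ID@6 stall=0 (-) EX@7 MEM@8 WB@9
I4 sub r4 <- r2,r1: IF@6 ID@7 stall=0 (-) EX@8 MEM@9 WB@10
I5 sub r4 <- r5,r3: IF@7 ID@8 stall=1 (RAW on I3.r5 (WB@9)) EX@10 MEM@11 WB@12
I6 add r1 <- r5,r5: IF@8 ID@10 stall=0 (-) EX@11 MEM@12 WB@13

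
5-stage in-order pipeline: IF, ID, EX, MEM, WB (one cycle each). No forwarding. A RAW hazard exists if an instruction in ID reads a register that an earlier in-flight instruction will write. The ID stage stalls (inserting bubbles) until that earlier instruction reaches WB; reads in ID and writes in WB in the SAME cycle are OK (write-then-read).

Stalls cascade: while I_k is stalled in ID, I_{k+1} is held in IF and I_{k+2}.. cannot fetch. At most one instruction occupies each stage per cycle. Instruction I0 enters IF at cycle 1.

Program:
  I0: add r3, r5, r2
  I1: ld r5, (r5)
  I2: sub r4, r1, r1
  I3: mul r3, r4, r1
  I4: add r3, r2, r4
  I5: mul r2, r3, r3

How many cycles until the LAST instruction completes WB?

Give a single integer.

I0 add r3 <- r5,r2: IF@1 ID@2 stall=0 (-) EX@3 MEM@4 WB@5
I1 ld r5 <- r5: IF@2 ID@3 stall=0 (-) EX@4 MEM@5 WB@6
I2 sub r4 <- r1,r1: IF@3 ID@4 stall=0 (-) EX@5 MEM@6 WB@7
I3 mul r3 <- r4,r1: IF@4 ID@5 stall=2 (RAW on I2.r4 (WB@7)) EX@8 MEM@9 WB@10
I4 add r3 <- r2,r4: IF@5 ID@8 stall=0 (-) EX@9 MEM@10 WB@11
I5 mul r2 <- r3,r3: IF@8 ID@9 stall=2 (RAW on I4.r3 (WB@11)) EX@12 MEM@13 WB@14

Answer: 14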